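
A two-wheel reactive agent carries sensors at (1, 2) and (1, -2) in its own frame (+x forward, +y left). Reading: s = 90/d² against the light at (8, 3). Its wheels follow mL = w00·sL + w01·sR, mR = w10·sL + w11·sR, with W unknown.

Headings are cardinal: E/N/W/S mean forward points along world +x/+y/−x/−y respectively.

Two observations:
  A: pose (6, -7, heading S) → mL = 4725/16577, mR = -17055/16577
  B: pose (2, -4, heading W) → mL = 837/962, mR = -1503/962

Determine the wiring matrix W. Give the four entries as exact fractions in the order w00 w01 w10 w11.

-1/2 1 -1/2 -1

obs A: pose=(6,-7,S) → sL=90/121, sR=90/137, mL=4725/16577, mR=-17055/16577
obs B: pose=(2,-4,W) → sL=9/13, sR=45/37, mL=837/962, mR=-1503/962
sensor matrix S = [[90/121, 90/137], [9/13, 45/37]]; det S = 3586680/7973537
solve [mL_A; mL_B] = S·[w00; w01] and [mR_A; mR_B] = S·[w10; w11]:
  w00 = -1/2, w01 = 1, w10 = -1/2, w11 = -1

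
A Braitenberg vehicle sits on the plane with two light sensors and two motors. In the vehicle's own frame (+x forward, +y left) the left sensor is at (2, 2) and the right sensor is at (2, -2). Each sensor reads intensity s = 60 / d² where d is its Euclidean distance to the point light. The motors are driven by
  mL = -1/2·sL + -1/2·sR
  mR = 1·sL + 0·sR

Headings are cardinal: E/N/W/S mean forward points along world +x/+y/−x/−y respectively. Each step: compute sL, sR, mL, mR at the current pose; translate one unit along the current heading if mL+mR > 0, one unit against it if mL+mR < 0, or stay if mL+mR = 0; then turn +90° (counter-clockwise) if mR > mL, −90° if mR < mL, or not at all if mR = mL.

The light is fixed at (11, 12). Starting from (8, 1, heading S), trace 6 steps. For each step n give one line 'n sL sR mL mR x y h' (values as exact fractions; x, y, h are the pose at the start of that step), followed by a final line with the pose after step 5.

0 6/17 30/97 -546/1649 6/17 8 1 S
1 60/101 60/197 -8940/19897 60/101 8 0 E
2 15/29 3/5 -81/145 15/29 9 0 N
3 60/241 60/137 -11340/33017 60/241 9 -1 W
4 30/113 10/39 -1150/4407 30/113 10 -1 S
5 12/29 60/257 -2412/7453 12/29 10 -2 E
final 11 -2 N

n=0: pose=(8,1,S); sL=6/17, sR=30/97; mL=-546/1649, mR=6/17; mL+mR=36/1649 → advance +1; mR−mL=1128/1649 → turn +1·90°
n=1: pose=(8,0,E); sL=60/101, sR=60/197; mL=-8940/19897, mR=60/101; mL+mR=2880/19897 → advance +1; mR−mL=20760/19897 → turn +1·90°
n=2: pose=(9,0,N); sL=15/29, sR=3/5; mL=-81/145, mR=15/29; mL+mR=-6/145 → advance -1; mR−mL=156/145 → turn +1·90°
n=3: pose=(9,-1,W); sL=60/241, sR=60/137; mL=-11340/33017, mR=60/241; mL+mR=-3120/33017 → advance -1; mR−mL=19560/33017 → turn +1·90°
n=4: pose=(10,-1,S); sL=30/113, sR=10/39; mL=-1150/4407, mR=30/113; mL+mR=20/4407 → advance +1; mR−mL=2320/4407 → turn +1·90°
n=5: pose=(10,-2,E); sL=12/29, sR=60/257; mL=-2412/7453, mR=12/29; mL+mR=672/7453 → advance +1; mR−mL=5496/7453 → turn +1·90°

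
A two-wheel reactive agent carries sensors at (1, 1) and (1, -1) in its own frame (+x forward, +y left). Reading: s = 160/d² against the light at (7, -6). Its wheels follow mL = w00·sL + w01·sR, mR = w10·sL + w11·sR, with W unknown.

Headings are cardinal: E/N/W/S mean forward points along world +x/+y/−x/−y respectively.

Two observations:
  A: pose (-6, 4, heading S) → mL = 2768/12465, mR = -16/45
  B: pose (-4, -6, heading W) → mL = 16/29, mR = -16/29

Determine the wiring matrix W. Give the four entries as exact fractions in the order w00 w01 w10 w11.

-1/2 1 -1/2 0

obs A: pose=(-6,4,S) → sL=32/45, sR=160/277, mL=2768/12465, mR=-16/45
obs B: pose=(-4,-6,W) → sL=32/29, sR=32/29, mL=16/29, mR=-16/29
sensor matrix S = [[32/45, 160/277], [32/29, 32/29]]; det S = 53248/361485
solve [mL_A; mL_B] = S·[w00; w01] and [mR_A; mR_B] = S·[w10; w11]:
  w00 = -1/2, w01 = 1, w10 = -1/2, w11 = 0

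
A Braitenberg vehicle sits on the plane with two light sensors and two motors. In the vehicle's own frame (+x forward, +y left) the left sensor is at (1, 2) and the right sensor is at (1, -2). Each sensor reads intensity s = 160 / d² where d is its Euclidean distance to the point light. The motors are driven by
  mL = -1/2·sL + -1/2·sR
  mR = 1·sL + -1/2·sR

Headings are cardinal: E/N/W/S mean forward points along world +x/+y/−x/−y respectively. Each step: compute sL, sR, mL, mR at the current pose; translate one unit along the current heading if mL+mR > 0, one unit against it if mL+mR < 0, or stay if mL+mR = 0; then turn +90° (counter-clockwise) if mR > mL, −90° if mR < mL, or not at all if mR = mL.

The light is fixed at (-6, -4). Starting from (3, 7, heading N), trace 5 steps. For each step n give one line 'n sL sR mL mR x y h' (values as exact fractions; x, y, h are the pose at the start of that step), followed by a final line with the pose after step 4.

n=0: pose=(3,7,N); sL=160/193, sR=32/53; mL=-7328/10229, mR=5392/10229; mL+mR=-1936/10229 → advance -1; mR−mL=240/193 → turn +1·90°
n=1: pose=(3,6,W); sL=5/4, sR=10/13; mL=-105/104, mR=45/52; mL+mR=-15/104 → advance -1; mR−mL=15/8 → turn +1·90°
n=2: pose=(4,6,S); sL=32/45, sR=32/29; mL=-1184/1305, mR=208/1305; mL+mR=-976/1305 → advance -1; mR−mL=16/15 → turn +1·90°
n=3: pose=(4,7,E); sL=16/29, sR=80/101; mL=-1968/2929, mR=456/2929; mL+mR=-1512/2929 → advance -1; mR−mL=24/29 → turn +1·90°
n=4: pose=(3,7,N); sL=160/193, sR=32/53; mL=-7328/10229, mR=5392/10229; mL+mR=-1936/10229 → advance -1; mR−mL=240/193 → turn +1·90°

0 160/193 32/53 -7328/10229 5392/10229 3 7 N
1 5/4 10/13 -105/104 45/52 3 6 W
2 32/45 32/29 -1184/1305 208/1305 4 6 S
3 16/29 80/101 -1968/2929 456/2929 4 7 E
4 160/193 32/53 -7328/10229 5392/10229 3 7 N
final 3 6 W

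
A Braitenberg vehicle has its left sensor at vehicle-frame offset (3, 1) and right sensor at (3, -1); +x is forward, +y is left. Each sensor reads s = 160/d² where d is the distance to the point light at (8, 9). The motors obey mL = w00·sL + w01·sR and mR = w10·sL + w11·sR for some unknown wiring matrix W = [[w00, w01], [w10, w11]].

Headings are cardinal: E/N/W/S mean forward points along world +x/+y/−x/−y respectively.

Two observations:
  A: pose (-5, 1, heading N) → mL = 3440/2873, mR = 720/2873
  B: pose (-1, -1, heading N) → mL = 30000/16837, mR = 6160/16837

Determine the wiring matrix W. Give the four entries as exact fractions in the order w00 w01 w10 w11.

obs A: pose=(-5,1,N) → sL=160/221, sR=160/169, mL=3440/2873, mR=720/2873
obs B: pose=(-1,-1,N) → sL=160/149, sR=160/113, mL=30000/16837, mR=6160/16837
sensor matrix S = [[160/221, 160/169], [160/149, 160/113]]; det S = 409600/48372701
solve [mL_A; mL_B] = S·[w00; w01] and [mR_A; mR_B] = S·[w10; w11]:
  w00 = 1, w01 = 1/2, w10 = 1, w11 = -1/2

1 1/2 1 -1/2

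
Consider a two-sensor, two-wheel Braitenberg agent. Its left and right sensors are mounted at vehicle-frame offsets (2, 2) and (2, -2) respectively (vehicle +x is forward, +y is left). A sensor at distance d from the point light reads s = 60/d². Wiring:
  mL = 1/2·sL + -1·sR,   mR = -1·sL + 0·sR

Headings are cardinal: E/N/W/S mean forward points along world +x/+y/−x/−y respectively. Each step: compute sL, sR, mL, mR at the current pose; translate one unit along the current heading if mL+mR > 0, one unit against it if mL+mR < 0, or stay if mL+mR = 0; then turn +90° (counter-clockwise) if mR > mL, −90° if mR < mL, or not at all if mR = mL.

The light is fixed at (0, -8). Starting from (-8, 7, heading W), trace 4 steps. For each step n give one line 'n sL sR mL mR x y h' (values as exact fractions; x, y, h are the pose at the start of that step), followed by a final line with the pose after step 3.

n=0: pose=(-8,7,W); sL=60/269, sR=60/389; mL=-4470/104641, mR=-60/269; mL+mR=-27810/104641 → advance -1; mR−mL=-18870/104641 → turn -1·90°
n=1: pose=(-7,7,N); sL=6/37, sR=30/157; mL=-639/5809, mR=-6/37; mL+mR=-1581/5809 → advance -1; mR−mL=-303/5809 → turn -1·90°
n=2: pose=(-7,6,E); sL=60/281, sR=60/169; mL=-11790/47489, mR=-60/281; mL+mR=-21930/47489 → advance -1; mR−mL=1650/47489 → turn +1·90°
n=3: pose=(-8,6,N); sL=15/89, sR=15/73; mL=-1575/12994, mR=-15/89; mL+mR=-3765/12994 → advance -1; mR−mL=-615/12994 → turn -1·90°

0 60/269 60/389 -4470/104641 -60/269 -8 7 W
1 6/37 30/157 -639/5809 -6/37 -7 7 N
2 60/281 60/169 -11790/47489 -60/281 -7 6 E
3 15/89 15/73 -1575/12994 -15/89 -8 6 N
final -8 5 E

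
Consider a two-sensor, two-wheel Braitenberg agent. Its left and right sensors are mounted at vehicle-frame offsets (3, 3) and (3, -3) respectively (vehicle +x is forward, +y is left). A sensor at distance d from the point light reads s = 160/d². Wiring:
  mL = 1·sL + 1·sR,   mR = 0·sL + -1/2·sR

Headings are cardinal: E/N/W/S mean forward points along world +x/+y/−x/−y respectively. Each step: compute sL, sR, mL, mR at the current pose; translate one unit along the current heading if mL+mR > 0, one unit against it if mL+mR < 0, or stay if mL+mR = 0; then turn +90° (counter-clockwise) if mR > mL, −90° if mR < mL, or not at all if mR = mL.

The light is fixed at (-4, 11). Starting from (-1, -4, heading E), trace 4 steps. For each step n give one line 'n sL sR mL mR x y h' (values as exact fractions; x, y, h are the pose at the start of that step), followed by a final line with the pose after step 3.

0 8/9 4/9 4/3 -2/9 -1 -4 E
1 160/373 32/65 22336/24245 -16/65 0 -4 S
2 80/181 16/17 4256/3077 -8/17 0 -5 W
3 160/169 32/41 11968/6929 -16/41 -1 -5 N
final -1 -4 E

n=0: pose=(-1,-4,E); sL=8/9, sR=4/9; mL=4/3, mR=-2/9; mL+mR=10/9 → advance +1; mR−mL=-14/9 → turn -1·90°
n=1: pose=(0,-4,S); sL=160/373, sR=32/65; mL=22336/24245, mR=-16/65; mL+mR=16368/24245 → advance +1; mR−mL=-28304/24245 → turn -1·90°
n=2: pose=(0,-5,W); sL=80/181, sR=16/17; mL=4256/3077, mR=-8/17; mL+mR=2808/3077 → advance +1; mR−mL=-5704/3077 → turn -1·90°
n=3: pose=(-1,-5,N); sL=160/169, sR=32/41; mL=11968/6929, mR=-16/41; mL+mR=9264/6929 → advance +1; mR−mL=-14672/6929 → turn -1·90°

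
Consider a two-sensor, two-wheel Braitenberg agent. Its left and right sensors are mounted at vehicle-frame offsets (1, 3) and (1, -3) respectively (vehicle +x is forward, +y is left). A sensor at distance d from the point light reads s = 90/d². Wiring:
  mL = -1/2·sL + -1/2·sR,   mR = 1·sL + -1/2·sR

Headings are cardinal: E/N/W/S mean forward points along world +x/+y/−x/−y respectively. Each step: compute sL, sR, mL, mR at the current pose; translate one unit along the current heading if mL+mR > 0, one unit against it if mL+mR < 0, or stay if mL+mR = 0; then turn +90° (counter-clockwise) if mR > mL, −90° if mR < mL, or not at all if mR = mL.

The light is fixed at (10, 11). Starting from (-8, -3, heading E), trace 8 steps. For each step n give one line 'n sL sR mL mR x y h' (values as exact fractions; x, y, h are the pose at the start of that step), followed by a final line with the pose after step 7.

n=0: pose=(-8,-3,E); sL=9/41, sR=45/289; mL=-2223/11849, mR=3357/23698; mL+mR=-1089/23698 → advance -1; mR−mL=27/82 → turn +1·90°
n=1: pose=(-9,-3,N); sL=90/653, sR=18/85; mL=-9702/55505, mR=1773/55505; mL+mR=-7929/55505 → advance -1; mR−mL=135/653 → turn +1·90°
n=2: pose=(-9,-4,W); sL=45/362, sR=45/272; mL=-14265/98464, mR=4095/98464; mL+mR=-5085/49232 → advance -1; mR−mL=135/724 → turn +1·90°
n=3: pose=(-8,-4,S); sL=90/481, sR=90/697; mL=-53010/335257, mR=41085/335257; mL+mR=-11925/335257 → advance -1; mR−mL=135/481 → turn +1·90°
n=4: pose=(-8,-3,E); sL=9/41, sR=45/289; mL=-2223/11849, mR=3357/23698; mL+mR=-1089/23698 → advance -1; mR−mL=27/82 → turn +1·90°
n=5: pose=(-9,-3,N); sL=90/653, sR=18/85; mL=-9702/55505, mR=1773/55505; mL+mR=-7929/55505 → advance -1; mR−mL=135/653 → turn +1·90°
n=6: pose=(-9,-4,W); sL=45/362, sR=45/272; mL=-14265/98464, mR=4095/98464; mL+mR=-5085/49232 → advance -1; mR−mL=135/724 → turn +1·90°
n=7: pose=(-8,-4,S); sL=90/481, sR=90/697; mL=-53010/335257, mR=41085/335257; mL+mR=-11925/335257 → advance -1; mR−mL=135/481 → turn +1·90°

0 9/41 45/289 -2223/11849 3357/23698 -8 -3 E
1 90/653 18/85 -9702/55505 1773/55505 -9 -3 N
2 45/362 45/272 -14265/98464 4095/98464 -9 -4 W
3 90/481 90/697 -53010/335257 41085/335257 -8 -4 S
4 9/41 45/289 -2223/11849 3357/23698 -8 -3 E
5 90/653 18/85 -9702/55505 1773/55505 -9 -3 N
6 45/362 45/272 -14265/98464 4095/98464 -9 -4 W
7 90/481 90/697 -53010/335257 41085/335257 -8 -4 S
final -8 -3 E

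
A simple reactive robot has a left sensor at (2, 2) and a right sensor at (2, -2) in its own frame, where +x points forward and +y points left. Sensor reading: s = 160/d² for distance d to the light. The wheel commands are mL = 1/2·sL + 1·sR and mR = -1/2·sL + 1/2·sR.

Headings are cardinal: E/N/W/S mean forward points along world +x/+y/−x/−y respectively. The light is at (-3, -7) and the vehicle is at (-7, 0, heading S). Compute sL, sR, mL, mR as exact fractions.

left sensor world pos  = (-5, -2); dL² = 29
right sensor world pos = (-9, -2); dR² = 61
sL = 160/29 = 160/29
sR = 160/61 = 160/61
mL = 1/2·sL + 1·sR = 9520/1769
mR = -1/2·sL + 1/2·sR = -2560/1769

160/29 160/61 9520/1769 -2560/1769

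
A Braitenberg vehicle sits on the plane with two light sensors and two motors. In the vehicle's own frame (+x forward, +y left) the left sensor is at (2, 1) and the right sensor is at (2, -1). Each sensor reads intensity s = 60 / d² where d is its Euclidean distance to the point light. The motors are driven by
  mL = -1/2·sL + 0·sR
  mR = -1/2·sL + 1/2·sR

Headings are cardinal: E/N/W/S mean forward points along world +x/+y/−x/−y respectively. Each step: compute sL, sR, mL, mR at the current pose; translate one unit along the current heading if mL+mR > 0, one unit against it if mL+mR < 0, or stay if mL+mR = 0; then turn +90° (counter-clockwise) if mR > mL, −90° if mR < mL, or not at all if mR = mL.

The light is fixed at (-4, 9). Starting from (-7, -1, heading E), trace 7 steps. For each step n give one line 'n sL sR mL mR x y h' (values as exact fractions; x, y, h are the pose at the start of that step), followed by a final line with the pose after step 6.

n=0: pose=(-7,-1,E); sL=30/41, sR=30/61; mL=-15/41, mR=-300/2501; mL+mR=-1215/2501 → advance -1; mR−mL=15/61 → turn +1·90°
n=1: pose=(-8,-1,N); sL=60/89, sR=60/73; mL=-30/89, mR=480/6497; mL+mR=-1710/6497 → advance -1; mR−mL=30/73 → turn +1·90°
n=2: pose=(-8,-2,W); sL=1/3, sR=15/34; mL=-1/6, mR=11/204; mL+mR=-23/204 → advance -1; mR−mL=15/68 → turn +1·90°
n=3: pose=(-7,-2,S); sL=60/173, sR=12/37; mL=-30/173, mR=-72/6401; mL+mR=-1182/6401 → advance -1; mR−mL=6/37 → turn +1·90°
n=4: pose=(-7,-1,E); sL=30/41, sR=30/61; mL=-15/41, mR=-300/2501; mL+mR=-1215/2501 → advance -1; mR−mL=15/61 → turn +1·90°
n=5: pose=(-8,-1,N); sL=60/89, sR=60/73; mL=-30/89, mR=480/6497; mL+mR=-1710/6497 → advance -1; mR−mL=30/73 → turn +1·90°
n=6: pose=(-8,-2,W); sL=1/3, sR=15/34; mL=-1/6, mR=11/204; mL+mR=-23/204 → advance -1; mR−mL=15/68 → turn +1·90°

0 30/41 30/61 -15/41 -300/2501 -7 -1 E
1 60/89 60/73 -30/89 480/6497 -8 -1 N
2 1/3 15/34 -1/6 11/204 -8 -2 W
3 60/173 12/37 -30/173 -72/6401 -7 -2 S
4 30/41 30/61 -15/41 -300/2501 -7 -1 E
5 60/89 60/73 -30/89 480/6497 -8 -1 N
6 1/3 15/34 -1/6 11/204 -8 -2 W
final -7 -2 S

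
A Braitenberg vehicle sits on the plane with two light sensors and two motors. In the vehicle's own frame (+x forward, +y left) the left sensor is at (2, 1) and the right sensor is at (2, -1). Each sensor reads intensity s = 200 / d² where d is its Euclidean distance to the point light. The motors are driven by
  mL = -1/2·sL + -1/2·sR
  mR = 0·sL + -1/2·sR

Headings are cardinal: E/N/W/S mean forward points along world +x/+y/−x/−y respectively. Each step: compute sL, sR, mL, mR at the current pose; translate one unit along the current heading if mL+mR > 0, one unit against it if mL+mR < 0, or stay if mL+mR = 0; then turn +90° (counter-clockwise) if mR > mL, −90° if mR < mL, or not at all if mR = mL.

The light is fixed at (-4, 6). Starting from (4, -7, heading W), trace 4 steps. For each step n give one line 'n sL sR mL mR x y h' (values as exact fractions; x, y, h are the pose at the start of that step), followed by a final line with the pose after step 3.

0 25/29 10/9 -515/522 -5/9 4 -7 W
1 8/13 200/289 -2456/3757 -100/289 5 -7 S
2 100/121 20/29 -2660/3509 -10/29 5 -6 E
3 200/149 200/181 -33000/26969 -100/181 4 -6 N
final 4 -7 W

n=0: pose=(4,-7,W); sL=25/29, sR=10/9; mL=-515/522, mR=-5/9; mL+mR=-805/522 → advance -1; mR−mL=25/58 → turn +1·90°
n=1: pose=(5,-7,S); sL=8/13, sR=200/289; mL=-2456/3757, mR=-100/289; mL+mR=-3756/3757 → advance -1; mR−mL=4/13 → turn +1·90°
n=2: pose=(5,-6,E); sL=100/121, sR=20/29; mL=-2660/3509, mR=-10/29; mL+mR=-3870/3509 → advance -1; mR−mL=50/121 → turn +1·90°
n=3: pose=(4,-6,N); sL=200/149, sR=200/181; mL=-33000/26969, mR=-100/181; mL+mR=-47900/26969 → advance -1; mR−mL=100/149 → turn +1·90°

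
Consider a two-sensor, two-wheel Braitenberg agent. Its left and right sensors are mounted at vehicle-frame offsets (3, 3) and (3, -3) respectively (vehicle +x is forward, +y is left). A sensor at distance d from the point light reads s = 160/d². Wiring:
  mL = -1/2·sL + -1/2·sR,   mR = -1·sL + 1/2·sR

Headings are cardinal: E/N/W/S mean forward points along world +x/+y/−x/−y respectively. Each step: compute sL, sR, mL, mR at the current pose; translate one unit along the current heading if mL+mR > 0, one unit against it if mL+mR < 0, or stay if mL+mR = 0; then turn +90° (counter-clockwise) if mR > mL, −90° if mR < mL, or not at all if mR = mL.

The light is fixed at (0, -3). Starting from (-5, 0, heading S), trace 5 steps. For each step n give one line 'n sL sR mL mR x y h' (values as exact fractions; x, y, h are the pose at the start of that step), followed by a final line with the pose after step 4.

0 40 5/2 -85/4 -155/4 -5 0 S
1 32/13 160/113 -2848/1469 -2576/1469 -5 1 W
2 80 16/5 -208/5 -392/5 -4 1 S
3 160/53 160/113 -13280/5989 -13840/5989 -4 2 W
4 8/5 5/2 -41/20 -7/20 -3 2 N
final -3 1 W

n=0: pose=(-5,0,S); sL=40, sR=5/2; mL=-85/4, mR=-155/4; mL+mR=-60 → advance -1; mR−mL=-35/2 → turn -1·90°
n=1: pose=(-5,1,W); sL=32/13, sR=160/113; mL=-2848/1469, mR=-2576/1469; mL+mR=-48/13 → advance -1; mR−mL=272/1469 → turn +1·90°
n=2: pose=(-4,1,S); sL=80, sR=16/5; mL=-208/5, mR=-392/5; mL+mR=-120 → advance -1; mR−mL=-184/5 → turn -1·90°
n=3: pose=(-4,2,W); sL=160/53, sR=160/113; mL=-13280/5989, mR=-13840/5989; mL+mR=-240/53 → advance -1; mR−mL=-560/5989 → turn -1·90°
n=4: pose=(-3,2,N); sL=8/5, sR=5/2; mL=-41/20, mR=-7/20; mL+mR=-12/5 → advance -1; mR−mL=17/10 → turn +1·90°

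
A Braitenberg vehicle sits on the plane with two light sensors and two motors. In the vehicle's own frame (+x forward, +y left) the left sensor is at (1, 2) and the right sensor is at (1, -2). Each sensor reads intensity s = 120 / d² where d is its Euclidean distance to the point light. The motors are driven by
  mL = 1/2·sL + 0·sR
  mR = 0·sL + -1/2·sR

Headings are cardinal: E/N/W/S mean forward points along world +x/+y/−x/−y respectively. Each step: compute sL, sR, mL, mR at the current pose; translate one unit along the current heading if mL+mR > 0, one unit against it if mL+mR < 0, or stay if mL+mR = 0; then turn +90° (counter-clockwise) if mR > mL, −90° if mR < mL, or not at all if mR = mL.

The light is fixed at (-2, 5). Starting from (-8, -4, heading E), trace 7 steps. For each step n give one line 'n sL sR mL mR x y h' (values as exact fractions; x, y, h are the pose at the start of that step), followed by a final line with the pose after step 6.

n=0: pose=(-8,-4,E); sL=60/37, sR=60/73; mL=30/37, mR=-30/73; mL+mR=1080/2701 → advance +1; mR−mL=-3300/2701 → turn -1·90°
n=1: pose=(-7,-4,S); sL=120/109, sR=120/149; mL=60/109, mR=-60/149; mL+mR=2400/16241 → advance +1; mR−mL=-15480/16241 → turn -1·90°
n=2: pose=(-7,-5,W); sL=2/3, sR=6/5; mL=1/3, mR=-3/5; mL+mR=-4/15 → advance -1; mR−mL=-14/15 → turn -1·90°
n=3: pose=(-6,-5,N); sL=40/39, sR=24/17; mL=20/39, mR=-12/17; mL+mR=-128/663 → advance -1; mR−mL=-808/663 → turn -1·90°
n=4: pose=(-6,-6,E); sL=4/3, sR=60/89; mL=2/3, mR=-30/89; mL+mR=88/267 → advance +1; mR−mL=-268/267 → turn -1·90°
n=5: pose=(-5,-6,S); sL=24/29, sR=120/169; mL=12/29, mR=-60/169; mL+mR=288/4901 → advance +1; mR−mL=-3768/4901 → turn -1·90°
n=6: pose=(-5,-7,W); sL=30/53, sR=30/29; mL=15/53, mR=-15/29; mL+mR=-360/1537 → advance -1; mR−mL=-1230/1537 → turn -1·90°

0 60/37 60/73 30/37 -30/73 -8 -4 E
1 120/109 120/149 60/109 -60/149 -7 -4 S
2 2/3 6/5 1/3 -3/5 -7 -5 W
3 40/39 24/17 20/39 -12/17 -6 -5 N
4 4/3 60/89 2/3 -30/89 -6 -6 E
5 24/29 120/169 12/29 -60/169 -5 -6 S
6 30/53 30/29 15/53 -15/29 -5 -7 W
final -4 -7 N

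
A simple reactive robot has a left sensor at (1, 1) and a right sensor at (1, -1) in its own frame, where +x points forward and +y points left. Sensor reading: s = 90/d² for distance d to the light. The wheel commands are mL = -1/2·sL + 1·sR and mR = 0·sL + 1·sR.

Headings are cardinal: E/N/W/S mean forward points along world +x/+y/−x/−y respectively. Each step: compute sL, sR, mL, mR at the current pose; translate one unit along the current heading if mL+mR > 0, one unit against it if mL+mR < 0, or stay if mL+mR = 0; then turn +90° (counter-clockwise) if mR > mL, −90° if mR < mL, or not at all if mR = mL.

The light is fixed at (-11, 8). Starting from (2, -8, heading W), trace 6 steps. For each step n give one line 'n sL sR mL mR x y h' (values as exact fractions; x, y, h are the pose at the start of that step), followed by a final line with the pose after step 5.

0 90/433 10/41 2485/17753 10/41 2 -8 W
1 45/229 9/41 2277/18778 9/41 1 -8 S
2 18/85 90/493 189/2465 90/493 1 -9 E
3 9/40 45/226 783/9040 45/226 2 -9 N
4 90/433 10/41 2485/17753 10/41 2 -8 W
5 45/229 9/41 2277/18778 9/41 1 -8 S
final 1 -9 E

n=0: pose=(2,-8,W); sL=90/433, sR=10/41; mL=2485/17753, mR=10/41; mL+mR=6815/17753 → advance +1; mR−mL=45/433 → turn +1·90°
n=1: pose=(1,-8,S); sL=45/229, sR=9/41; mL=2277/18778, mR=9/41; mL+mR=6399/18778 → advance +1; mR−mL=45/458 → turn +1·90°
n=2: pose=(1,-9,E); sL=18/85, sR=90/493; mL=189/2465, mR=90/493; mL+mR=639/2465 → advance +1; mR−mL=9/85 → turn +1·90°
n=3: pose=(2,-9,N); sL=9/40, sR=45/226; mL=783/9040, mR=45/226; mL+mR=2583/9040 → advance +1; mR−mL=9/80 → turn +1·90°
n=4: pose=(2,-8,W); sL=90/433, sR=10/41; mL=2485/17753, mR=10/41; mL+mR=6815/17753 → advance +1; mR−mL=45/433 → turn +1·90°
n=5: pose=(1,-8,S); sL=45/229, sR=9/41; mL=2277/18778, mR=9/41; mL+mR=6399/18778 → advance +1; mR−mL=45/458 → turn +1·90°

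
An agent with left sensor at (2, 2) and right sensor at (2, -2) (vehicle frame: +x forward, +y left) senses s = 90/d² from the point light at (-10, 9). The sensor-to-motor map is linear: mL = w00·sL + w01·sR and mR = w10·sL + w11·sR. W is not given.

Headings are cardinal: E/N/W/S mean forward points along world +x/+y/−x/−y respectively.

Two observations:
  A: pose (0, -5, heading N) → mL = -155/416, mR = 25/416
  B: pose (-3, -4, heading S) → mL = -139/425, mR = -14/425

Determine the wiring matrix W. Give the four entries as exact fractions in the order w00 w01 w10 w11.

-1/2 -1/2 1/2 -1/2

obs A: pose=(0,-5,N) → sL=45/104, sR=5/16, mL=-155/416, mR=25/416
obs B: pose=(-3,-4,S) → sL=5/17, sR=9/25, mL=-139/425, mR=-14/425
sensor matrix S = [[45/104, 5/16], [5/17, 9/25]]; det S = 1129/17680
solve [mL_A; mL_B] = S·[w00; w01] and [mR_A; mR_B] = S·[w10; w11]:
  w00 = -1/2, w01 = -1/2, w10 = 1/2, w11 = -1/2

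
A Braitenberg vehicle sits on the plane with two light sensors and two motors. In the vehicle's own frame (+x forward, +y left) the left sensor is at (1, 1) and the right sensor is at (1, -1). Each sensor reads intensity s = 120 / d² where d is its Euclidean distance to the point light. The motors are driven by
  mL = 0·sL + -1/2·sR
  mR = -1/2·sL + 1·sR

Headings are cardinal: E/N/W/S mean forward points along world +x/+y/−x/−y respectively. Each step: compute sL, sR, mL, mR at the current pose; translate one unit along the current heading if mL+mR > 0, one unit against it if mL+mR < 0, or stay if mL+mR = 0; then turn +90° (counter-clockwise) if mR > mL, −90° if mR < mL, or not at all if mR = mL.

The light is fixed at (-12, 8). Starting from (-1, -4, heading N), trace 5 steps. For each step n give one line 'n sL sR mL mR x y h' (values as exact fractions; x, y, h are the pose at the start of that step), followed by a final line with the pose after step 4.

n=0: pose=(-1,-4,N); sL=120/221, sR=24/53; mL=-12/53, mR=2124/11713; mL+mR=-528/11713 → advance -1; mR−mL=4776/11713 → turn +1·90°
n=1: pose=(-1,-5,W); sL=15/37, sR=30/61; mL=-15/61, mR=1305/4514; mL+mR=195/4514 → advance +1; mR−mL=2415/4514 → turn +1·90°
n=2: pose=(-2,-5,S); sL=120/317, sR=120/277; mL=-60/277, mR=21420/87809; mL+mR=2400/87809 → advance +1; mR−mL=40440/87809 → turn +1·90°
n=3: pose=(-2,-6,E); sL=12/29, sR=60/173; mL=-30/173, mR=702/5017; mL+mR=-168/5017 → advance -1; mR−mL=1572/5017 → turn +1·90°
n=4: pose=(-3,-6,N); sL=120/233, sR=120/269; mL=-60/269, mR=11820/62677; mL+mR=-2160/62677 → advance -1; mR−mL=25800/62677 → turn +1·90°

0 120/221 24/53 -12/53 2124/11713 -1 -4 N
1 15/37 30/61 -15/61 1305/4514 -1 -5 W
2 120/317 120/277 -60/277 21420/87809 -2 -5 S
3 12/29 60/173 -30/173 702/5017 -2 -6 E
4 120/233 120/269 -60/269 11820/62677 -3 -6 N
final -3 -7 W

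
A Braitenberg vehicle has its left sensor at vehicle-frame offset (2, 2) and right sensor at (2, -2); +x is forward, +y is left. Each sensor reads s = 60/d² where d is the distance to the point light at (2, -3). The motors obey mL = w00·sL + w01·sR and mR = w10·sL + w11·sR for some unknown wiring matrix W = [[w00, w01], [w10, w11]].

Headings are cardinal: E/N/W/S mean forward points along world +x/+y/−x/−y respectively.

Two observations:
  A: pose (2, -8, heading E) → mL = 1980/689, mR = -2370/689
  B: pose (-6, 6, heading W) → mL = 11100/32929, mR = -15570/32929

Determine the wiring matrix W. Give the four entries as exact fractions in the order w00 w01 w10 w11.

obs A: pose=(2,-8,E) → sL=60/13, sR=60/53, mL=1980/689, mR=-2370/689
obs B: pose=(-6,6,W) → sL=60/149, sR=60/221, mL=11100/32929, mR=-15570/32929
sensor matrix S = [[60/13, 60/53], [60/149, 60/221]]; det S = 18086400/22688081
solve [mL_A; mL_B] = S·[w00; w01] and [mR_A; mR_B] = S·[w10; w11]:
  w00 = 1/2, w01 = 1/2, w10 = -1/2, w11 = -1

1/2 1/2 -1/2 -1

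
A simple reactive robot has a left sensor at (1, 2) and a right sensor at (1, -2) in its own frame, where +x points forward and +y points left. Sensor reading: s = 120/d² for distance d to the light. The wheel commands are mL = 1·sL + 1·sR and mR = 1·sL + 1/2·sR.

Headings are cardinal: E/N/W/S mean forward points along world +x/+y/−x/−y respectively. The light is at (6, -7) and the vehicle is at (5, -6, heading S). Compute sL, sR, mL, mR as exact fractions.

120 40/3 400/3 380/3

left sensor world pos  = (7, -7); dL² = 1
right sensor world pos = (3, -7); dR² = 9
sL = 120/1 = 120
sR = 120/9 = 40/3
mL = 1·sL + 1·sR = 400/3
mR = 1·sL + 1/2·sR = 380/3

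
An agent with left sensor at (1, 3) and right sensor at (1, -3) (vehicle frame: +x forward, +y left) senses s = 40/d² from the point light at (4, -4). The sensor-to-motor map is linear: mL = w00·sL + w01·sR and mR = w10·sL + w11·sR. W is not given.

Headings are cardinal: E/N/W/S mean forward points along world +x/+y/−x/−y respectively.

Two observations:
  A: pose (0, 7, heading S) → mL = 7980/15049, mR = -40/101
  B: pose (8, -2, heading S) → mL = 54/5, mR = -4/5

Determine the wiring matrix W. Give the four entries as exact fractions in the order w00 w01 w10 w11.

obs A: pose=(0,7,S) → sL=40/101, sR=40/149, mL=7980/15049, mR=-40/101
obs B: pose=(8,-2,S) → sL=4/5, sR=20, mL=54/5, mR=-4/5
sensor matrix S = [[40/101, 40/149], [4/5, 20]]; det S = 115968/15049
solve [mL_A; mL_B] = S·[w00; w01] and [mR_A; mR_B] = S·[w10; w11]:
  w00 = 1, w01 = 1/2, w10 = -1, w11 = 0

1 1/2 -1 0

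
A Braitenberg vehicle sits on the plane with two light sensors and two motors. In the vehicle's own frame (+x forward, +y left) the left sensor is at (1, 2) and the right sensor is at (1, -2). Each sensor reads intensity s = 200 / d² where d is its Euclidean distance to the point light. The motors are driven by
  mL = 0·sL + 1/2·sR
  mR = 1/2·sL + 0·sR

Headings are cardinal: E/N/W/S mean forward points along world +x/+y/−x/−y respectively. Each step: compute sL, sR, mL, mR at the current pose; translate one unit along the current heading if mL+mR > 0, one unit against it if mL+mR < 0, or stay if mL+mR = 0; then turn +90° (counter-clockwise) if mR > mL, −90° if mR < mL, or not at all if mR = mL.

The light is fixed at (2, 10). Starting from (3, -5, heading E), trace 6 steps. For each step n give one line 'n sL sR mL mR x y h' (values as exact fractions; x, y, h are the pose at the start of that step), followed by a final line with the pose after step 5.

n=0: pose=(3,-5,E); sL=200/173, sR=200/293; mL=100/293, mR=100/173; mL+mR=46600/50689 → advance +1; mR−mL=12000/50689 → turn +1·90°
n=1: pose=(4,-5,N); sL=50/49, sR=50/53; mL=25/53, mR=25/49; mL+mR=2550/2597 → advance +1; mR−mL=100/2597 → turn +1·90°
n=2: pose=(4,-4,W); sL=200/257, sR=40/29; mL=20/29, mR=100/257; mL+mR=8040/7453 → advance +1; mR−mL=-2240/7453 → turn -1·90°
n=3: pose=(3,-4,N); sL=20/17, sR=100/89; mL=50/89, mR=10/17; mL+mR=1740/1513 → advance +1; mR−mL=40/1513 → turn +1·90°
n=4: pose=(3,-3,W); sL=8/9, sR=200/121; mL=100/121, mR=4/9; mL+mR=1384/1089 → advance +1; mR−mL=-416/1089 → turn -1·90°
n=5: pose=(2,-3,N); sL=50/37, sR=50/37; mL=25/37, mR=25/37; mL+mR=50/37 → advance +1; mR−mL=0 → turn +0·90°

0 200/173 200/293 100/293 100/173 3 -5 E
1 50/49 50/53 25/53 25/49 4 -5 N
2 200/257 40/29 20/29 100/257 4 -4 W
3 20/17 100/89 50/89 10/17 3 -4 N
4 8/9 200/121 100/121 4/9 3 -3 W
5 50/37 50/37 25/37 25/37 2 -3 N
final 2 -2 N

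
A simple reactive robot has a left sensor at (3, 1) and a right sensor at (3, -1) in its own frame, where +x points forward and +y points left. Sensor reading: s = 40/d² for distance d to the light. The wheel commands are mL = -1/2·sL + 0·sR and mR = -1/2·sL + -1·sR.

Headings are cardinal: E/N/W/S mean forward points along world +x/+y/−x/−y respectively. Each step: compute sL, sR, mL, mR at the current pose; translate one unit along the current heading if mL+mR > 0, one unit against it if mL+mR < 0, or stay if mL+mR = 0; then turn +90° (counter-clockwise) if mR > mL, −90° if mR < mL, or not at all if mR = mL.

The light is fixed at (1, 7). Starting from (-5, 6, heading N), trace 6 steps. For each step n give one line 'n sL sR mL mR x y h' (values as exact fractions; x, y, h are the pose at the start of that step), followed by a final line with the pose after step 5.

n=0: pose=(-5,6,N); sL=40/53, sR=40/29; mL=-20/53, mR=-2700/1537; mL+mR=-3280/1537 → advance -1; mR−mL=-40/29 → turn -1·90°
n=1: pose=(-5,5,E); sL=4, sR=20/9; mL=-2, mR=-38/9; mL+mR=-56/9 → advance -1; mR−mL=-20/9 → turn -1·90°
n=2: pose=(-6,5,S); sL=40/61, sR=40/89; mL=-20/61, mR=-4220/5429; mL+mR=-6000/5429 → advance -1; mR−mL=-40/89 → turn -1·90°
n=3: pose=(-6,6,W); sL=5/13, sR=2/5; mL=-5/26, mR=-77/130; mL+mR=-51/65 → advance -1; mR−mL=-2/5 → turn -1·90°
n=4: pose=(-5,6,N); sL=40/53, sR=40/29; mL=-20/53, mR=-2700/1537; mL+mR=-3280/1537 → advance -1; mR−mL=-40/29 → turn -1·90°
n=5: pose=(-5,5,E); sL=4, sR=20/9; mL=-2, mR=-38/9; mL+mR=-56/9 → advance -1; mR−mL=-20/9 → turn -1·90°

0 40/53 40/29 -20/53 -2700/1537 -5 6 N
1 4 20/9 -2 -38/9 -5 5 E
2 40/61 40/89 -20/61 -4220/5429 -6 5 S
3 5/13 2/5 -5/26 -77/130 -6 6 W
4 40/53 40/29 -20/53 -2700/1537 -5 6 N
5 4 20/9 -2 -38/9 -5 5 E
final -6 5 S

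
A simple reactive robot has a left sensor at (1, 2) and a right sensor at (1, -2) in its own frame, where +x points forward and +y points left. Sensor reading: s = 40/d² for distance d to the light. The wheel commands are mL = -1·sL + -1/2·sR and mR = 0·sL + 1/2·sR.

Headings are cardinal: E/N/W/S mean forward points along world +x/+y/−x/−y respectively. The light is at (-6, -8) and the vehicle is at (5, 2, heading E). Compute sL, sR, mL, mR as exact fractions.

left sensor world pos  = (6, 4); dL² = 288
right sensor world pos = (6, 0); dR² = 208
sL = 40/288 = 5/36
sR = 40/208 = 5/26
mL = -1·sL + -1/2·sR = -55/234
mR = 0·sL + 1/2·sR = 5/52

5/36 5/26 -55/234 5/52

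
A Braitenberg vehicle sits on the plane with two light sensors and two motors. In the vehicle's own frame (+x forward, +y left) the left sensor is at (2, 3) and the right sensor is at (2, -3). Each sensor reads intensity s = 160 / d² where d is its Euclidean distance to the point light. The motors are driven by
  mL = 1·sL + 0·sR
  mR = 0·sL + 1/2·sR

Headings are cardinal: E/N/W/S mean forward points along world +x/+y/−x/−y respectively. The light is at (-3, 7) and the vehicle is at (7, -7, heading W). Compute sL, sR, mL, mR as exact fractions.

left sensor world pos  = (5, -10); dL² = 353
right sensor world pos = (5, -4); dR² = 185
sL = 160/353 = 160/353
sR = 160/185 = 32/37
mL = 1·sL + 0·sR = 160/353
mR = 0·sL + 1/2·sR = 16/37

160/353 32/37 160/353 16/37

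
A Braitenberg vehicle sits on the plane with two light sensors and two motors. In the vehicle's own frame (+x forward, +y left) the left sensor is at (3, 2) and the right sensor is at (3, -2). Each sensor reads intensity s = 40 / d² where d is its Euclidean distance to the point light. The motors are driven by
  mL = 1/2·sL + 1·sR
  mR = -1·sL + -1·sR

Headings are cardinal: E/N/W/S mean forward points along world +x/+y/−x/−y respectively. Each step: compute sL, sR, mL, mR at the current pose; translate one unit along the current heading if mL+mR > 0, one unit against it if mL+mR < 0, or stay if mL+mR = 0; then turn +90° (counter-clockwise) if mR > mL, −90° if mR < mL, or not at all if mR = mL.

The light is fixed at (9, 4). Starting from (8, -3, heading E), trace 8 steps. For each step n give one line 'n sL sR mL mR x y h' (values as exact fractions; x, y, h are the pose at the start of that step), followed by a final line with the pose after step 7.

0 40/29 8/17 572/493 -912/493 8 -3 E
1 2/5 10/29 79/145 -108/145 7 -3 S
2 40/89 40/41 4380/3649 -5200/3649 7 -2 W
3 20/9 4 46/9 -56/9 8 -2 N
4 40/29 8/17 572/493 -912/493 8 -3 E
5 2/5 10/29 79/145 -108/145 7 -3 S
6 40/89 40/41 4380/3649 -5200/3649 7 -2 W
7 20/9 4 46/9 -56/9 8 -2 N
final 8 -3 E

n=0: pose=(8,-3,E); sL=40/29, sR=8/17; mL=572/493, mR=-912/493; mL+mR=-20/29 → advance -1; mR−mL=-1484/493 → turn -1·90°
n=1: pose=(7,-3,S); sL=2/5, sR=10/29; mL=79/145, mR=-108/145; mL+mR=-1/5 → advance -1; mR−mL=-187/145 → turn -1·90°
n=2: pose=(7,-2,W); sL=40/89, sR=40/41; mL=4380/3649, mR=-5200/3649; mL+mR=-20/89 → advance -1; mR−mL=-9580/3649 → turn -1·90°
n=3: pose=(8,-2,N); sL=20/9, sR=4; mL=46/9, mR=-56/9; mL+mR=-10/9 → advance -1; mR−mL=-34/3 → turn -1·90°
n=4: pose=(8,-3,E); sL=40/29, sR=8/17; mL=572/493, mR=-912/493; mL+mR=-20/29 → advance -1; mR−mL=-1484/493 → turn -1·90°
n=5: pose=(7,-3,S); sL=2/5, sR=10/29; mL=79/145, mR=-108/145; mL+mR=-1/5 → advance -1; mR−mL=-187/145 → turn -1·90°
n=6: pose=(7,-2,W); sL=40/89, sR=40/41; mL=4380/3649, mR=-5200/3649; mL+mR=-20/89 → advance -1; mR−mL=-9580/3649 → turn -1·90°
n=7: pose=(8,-2,N); sL=20/9, sR=4; mL=46/9, mR=-56/9; mL+mR=-10/9 → advance -1; mR−mL=-34/3 → turn -1·90°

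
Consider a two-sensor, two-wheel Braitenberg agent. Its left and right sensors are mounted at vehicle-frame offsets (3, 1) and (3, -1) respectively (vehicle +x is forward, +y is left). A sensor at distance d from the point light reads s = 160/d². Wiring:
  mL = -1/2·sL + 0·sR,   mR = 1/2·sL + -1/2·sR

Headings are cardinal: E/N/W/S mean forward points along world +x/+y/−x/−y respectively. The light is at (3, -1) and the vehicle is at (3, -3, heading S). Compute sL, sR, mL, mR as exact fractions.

80/13 80/13 -40/13 0

left sensor world pos  = (4, -6); dL² = 26
right sensor world pos = (2, -6); dR² = 26
sL = 160/26 = 80/13
sR = 160/26 = 80/13
mL = -1/2·sL + 0·sR = -40/13
mR = 1/2·sL + -1/2·sR = 0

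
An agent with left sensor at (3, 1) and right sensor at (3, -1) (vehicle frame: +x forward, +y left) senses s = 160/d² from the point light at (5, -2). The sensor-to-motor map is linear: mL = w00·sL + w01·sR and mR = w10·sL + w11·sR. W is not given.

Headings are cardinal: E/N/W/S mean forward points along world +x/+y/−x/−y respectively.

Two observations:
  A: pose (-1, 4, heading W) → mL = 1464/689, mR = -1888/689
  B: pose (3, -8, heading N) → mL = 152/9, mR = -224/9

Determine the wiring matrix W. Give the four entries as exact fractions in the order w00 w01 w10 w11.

1 1/2 -1 -1

obs A: pose=(-1,4,W) → sL=80/53, sR=16/13, mL=1464/689, mR=-1888/689
obs B: pose=(3,-8,N) → sL=80/9, sR=16, mL=152/9, mR=-224/9
sensor matrix S = [[80/53, 16/13], [80/9, 16]]; det S = 81920/6201
solve [mL_A; mL_B] = S·[w00; w01] and [mR_A; mR_B] = S·[w10; w11]:
  w00 = 1, w01 = 1/2, w10 = -1, w11 = -1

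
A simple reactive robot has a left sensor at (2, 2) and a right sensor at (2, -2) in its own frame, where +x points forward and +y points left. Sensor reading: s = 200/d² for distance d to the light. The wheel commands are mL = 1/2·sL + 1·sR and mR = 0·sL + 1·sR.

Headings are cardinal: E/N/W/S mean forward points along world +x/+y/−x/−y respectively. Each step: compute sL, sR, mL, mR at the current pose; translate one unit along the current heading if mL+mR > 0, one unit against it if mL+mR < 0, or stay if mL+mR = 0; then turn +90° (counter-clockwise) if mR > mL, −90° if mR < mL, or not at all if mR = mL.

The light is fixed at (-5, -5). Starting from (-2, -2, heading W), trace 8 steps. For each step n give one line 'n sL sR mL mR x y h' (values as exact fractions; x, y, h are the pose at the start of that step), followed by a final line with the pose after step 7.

0 100 100/13 750/13 100/13 -2 -2 W
1 8 200/41 364/41 200/41 -3 -2 N
2 50/13 10 155/13 10 -3 -1 E
3 200/29 40 1260/29 40 -2 -1 S
4 100 100/13 750/13 100/13 -2 -2 W
5 8 200/41 364/41 200/41 -3 -2 N
6 50/13 10 155/13 10 -3 -1 E
7 200/29 40 1260/29 40 -2 -1 S
final -2 -2 W

n=0: pose=(-2,-2,W); sL=100, sR=100/13; mL=750/13, mR=100/13; mL+mR=850/13 → advance +1; mR−mL=-50 → turn -1·90°
n=1: pose=(-3,-2,N); sL=8, sR=200/41; mL=364/41, mR=200/41; mL+mR=564/41 → advance +1; mR−mL=-4 → turn -1·90°
n=2: pose=(-3,-1,E); sL=50/13, sR=10; mL=155/13, mR=10; mL+mR=285/13 → advance +1; mR−mL=-25/13 → turn -1·90°
n=3: pose=(-2,-1,S); sL=200/29, sR=40; mL=1260/29, mR=40; mL+mR=2420/29 → advance +1; mR−mL=-100/29 → turn -1·90°
n=4: pose=(-2,-2,W); sL=100, sR=100/13; mL=750/13, mR=100/13; mL+mR=850/13 → advance +1; mR−mL=-50 → turn -1·90°
n=5: pose=(-3,-2,N); sL=8, sR=200/41; mL=364/41, mR=200/41; mL+mR=564/41 → advance +1; mR−mL=-4 → turn -1·90°
n=6: pose=(-3,-1,E); sL=50/13, sR=10; mL=155/13, mR=10; mL+mR=285/13 → advance +1; mR−mL=-25/13 → turn -1·90°
n=7: pose=(-2,-1,S); sL=200/29, sR=40; mL=1260/29, mR=40; mL+mR=2420/29 → advance +1; mR−mL=-100/29 → turn -1·90°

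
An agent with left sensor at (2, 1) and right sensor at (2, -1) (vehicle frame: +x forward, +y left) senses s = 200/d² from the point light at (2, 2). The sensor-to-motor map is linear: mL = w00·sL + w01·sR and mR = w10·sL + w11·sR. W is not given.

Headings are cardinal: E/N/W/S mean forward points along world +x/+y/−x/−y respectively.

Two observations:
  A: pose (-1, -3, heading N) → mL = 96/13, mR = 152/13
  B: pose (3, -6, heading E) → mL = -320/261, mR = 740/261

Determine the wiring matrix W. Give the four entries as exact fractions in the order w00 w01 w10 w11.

-1 1 1/2 1/2

obs A: pose=(-1,-3,N) → sL=8, sR=200/13, mL=96/13, mR=152/13
obs B: pose=(3,-6,E) → sL=100/29, sR=20/9, mL=-320/261, mR=740/261
sensor matrix S = [[8, 200/13], [100/29, 20/9]]; det S = -119680/3393
solve [mL_A; mL_B] = S·[w00; w01] and [mR_A; mR_B] = S·[w10; w11]:
  w00 = -1, w01 = 1, w10 = 1/2, w11 = 1/2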